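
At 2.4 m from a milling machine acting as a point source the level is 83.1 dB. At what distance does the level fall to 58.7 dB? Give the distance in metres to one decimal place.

The 24.4 dB drop corresponds to a distance ratio of 10^(24.4/20) for a point source.
r₂ = 2.4·10^((83.1−58.7)/20) = 2.4·10^(24.4/20) = 39.83 m.

39.8 m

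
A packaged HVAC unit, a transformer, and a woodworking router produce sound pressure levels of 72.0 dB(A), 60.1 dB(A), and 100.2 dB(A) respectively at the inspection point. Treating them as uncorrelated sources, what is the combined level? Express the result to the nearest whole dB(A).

100 dB(A)

Incoherent sources combine by intensity addition: L_total = 10·log₁₀(Σ 10^(L_i/10)).
Σ 10^(L/10) = 10^(72.0/10) + 10^(60.1/10) + 10^(100.2/10) = 1.049e+10.
L_total = 10·log₁₀(1.049e+10) = 100.21 dB(A).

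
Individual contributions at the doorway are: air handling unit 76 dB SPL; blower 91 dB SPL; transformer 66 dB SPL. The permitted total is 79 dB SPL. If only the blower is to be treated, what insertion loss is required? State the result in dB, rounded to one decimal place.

Everything except the blower sums to 10^(76/10) + 10^(66/10) = 4.379e+07 in linear terms, 76.41 dB SPL.
The limit corresponds to 10^(79/10) = 7.943e+07; subtracting the fixed part leaves 3.564e+07 for the blower, i.e. 75.52 dB SPL.
Required insertion loss = 91 − 75.52 = 15.48 dB.

15.5 dB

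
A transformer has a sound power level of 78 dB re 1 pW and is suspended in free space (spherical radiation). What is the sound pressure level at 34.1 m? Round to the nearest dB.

Free-field spherical radiation: L_p = L_w − 10·log₁₀(4π·r²), r = 34.1 m.
4π·r² = 1.461e+04 m², 10·log₁₀ of that is 41.647 dB.
L_p = 78 − 41.647 = 36.35 dB.

36 dB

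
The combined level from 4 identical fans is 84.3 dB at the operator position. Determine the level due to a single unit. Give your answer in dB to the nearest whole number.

For N identical incoherent sources L_total = L₁ + 10·log₁₀ N, so L₁ = 84.3 − 10·log₁₀(4) = 84.3 − 6.021.

78 dB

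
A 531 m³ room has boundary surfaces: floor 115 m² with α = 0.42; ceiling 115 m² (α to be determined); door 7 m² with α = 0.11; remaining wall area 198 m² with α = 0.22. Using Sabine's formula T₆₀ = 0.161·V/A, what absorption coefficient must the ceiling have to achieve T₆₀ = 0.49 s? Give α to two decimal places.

From T₆₀ = 0.161·V/A, the target T₆₀ = 0.49 s needs A = 0.161·531/0.49 = 174.47 m².
Absorption from the other surfaces = 115·0.42 + 7·0.11 + 198·0.22 = 92.63 m², so the ceiling must supply 81.84 m² over 115 m².
α = 81.84/115 = 0.712.

0.71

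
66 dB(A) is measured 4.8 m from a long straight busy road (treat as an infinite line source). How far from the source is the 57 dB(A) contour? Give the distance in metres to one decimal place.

The 9.0 dB drop corresponds to a distance ratio of 10^(9.0/10) for a line source.
r₂ = 4.8·10^((66−57)/10) = 4.8·10^(9.0/10) = 38.13 m.

38.1 m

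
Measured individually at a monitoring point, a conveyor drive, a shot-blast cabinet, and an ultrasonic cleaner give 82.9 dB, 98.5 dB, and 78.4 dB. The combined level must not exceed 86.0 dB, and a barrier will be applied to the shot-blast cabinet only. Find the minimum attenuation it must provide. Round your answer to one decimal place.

Everything except the shot-blast cabinet sums to 10^(82.9/10) + 10^(78.4/10) = 2.642e+08 in linear terms, 84.22 dB.
The limit corresponds to 10^(86.0/10) = 3.981e+08; subtracting the fixed part leaves 1.339e+08 for the shot-blast cabinet, i.e. 81.27 dB.
Required insertion loss = 98.5 − 81.27 = 17.23 dB.

17.2 dB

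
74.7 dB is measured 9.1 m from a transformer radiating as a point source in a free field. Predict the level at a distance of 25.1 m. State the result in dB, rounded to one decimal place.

For a point source, L₂ = L₁ − 20·log₁₀(r₂/r₁).
L₂ = 74.7 − 20·log₁₀(25.1/9.1) = 74.7 − 8.813 = 65.89 dB.

65.9 dB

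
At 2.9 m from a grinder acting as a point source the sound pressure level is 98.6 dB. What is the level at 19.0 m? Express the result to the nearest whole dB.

82 dB

Point-source attenuation: ΔL = 20·log₁₀(r₂/r₁) = 20·log₁₀(19.0/2.9) = 16.327 dB.
L₂ = 98.6 − 20·log₁₀(19.0/2.9) = 98.6 − 16.327 = 82.27 dB.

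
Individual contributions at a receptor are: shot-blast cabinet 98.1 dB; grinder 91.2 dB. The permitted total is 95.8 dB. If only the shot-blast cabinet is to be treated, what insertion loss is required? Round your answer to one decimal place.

Fixed contribution from the other source: Σ 10^(L/10) = 10^(91.2/10) = 1.318e+09 (91.20 dB).
The limit corresponds to 10^(95.8/10) = 3.802e+09; subtracting the fixed part leaves 2.484e+09 for the shot-blast cabinet, i.e. 93.95 dB.
So the shot-blast cabinet must be reduced from 98.1 to 93.95 dB: IL = 4.15 dB.

4.1 dB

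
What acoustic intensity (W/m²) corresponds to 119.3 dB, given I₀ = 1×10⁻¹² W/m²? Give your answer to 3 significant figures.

0.851 W/m²

I/I₀ = 10^(119.3/10) = 8.511e+11, so I = 8.511e+11 × 10⁻¹² W/m².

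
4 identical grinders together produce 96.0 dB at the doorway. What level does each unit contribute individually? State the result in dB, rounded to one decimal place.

For N identical incoherent sources L_total = L₁ + 10·log₁₀ N, so L₁ = 96.0 − 10·log₁₀(4) = 96.0 − 6.021.

90.0 dB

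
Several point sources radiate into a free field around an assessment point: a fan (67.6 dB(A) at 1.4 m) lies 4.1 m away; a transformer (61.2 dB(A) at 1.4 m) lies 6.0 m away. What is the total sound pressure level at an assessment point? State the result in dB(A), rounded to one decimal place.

58.7 dB(A)

Apply inverse-square spreading to bring every level to the receiver, then sum 10^(L/10).
fan: 67.6 − 20·log₁₀(4.1/1.4) = 67.6 − 9.33 = 58.27 dB(A).
transformer: 61.2 − 20·log₁₀(6.0/1.4) = 61.2 − 12.64 = 48.56 dB(A).
Σ 10^(L/10) = 7.427e+05 → L_total = 10·log₁₀(7.427e+05) = 58.71 dB(A).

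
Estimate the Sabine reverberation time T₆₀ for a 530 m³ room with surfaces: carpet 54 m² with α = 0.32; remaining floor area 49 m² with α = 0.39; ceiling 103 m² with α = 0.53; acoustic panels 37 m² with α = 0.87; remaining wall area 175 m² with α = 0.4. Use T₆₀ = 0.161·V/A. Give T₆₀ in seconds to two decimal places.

0.44 s

A = Σ Sᵢαᵢ = 54·0.32 + 49·0.39 + 103·0.53 + 37·0.87 + 175·0.4 = 193.17 m².
T₆₀ = 0.161 × 530 / 193.17 = 0.442 s.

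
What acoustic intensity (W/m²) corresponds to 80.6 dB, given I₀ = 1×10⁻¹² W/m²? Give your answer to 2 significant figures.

0.00011 W/m²

L = 10·log₁₀(I/I₀) ⇒ I = I₀·10^(L/10) = 10⁻¹² × 10^8.06.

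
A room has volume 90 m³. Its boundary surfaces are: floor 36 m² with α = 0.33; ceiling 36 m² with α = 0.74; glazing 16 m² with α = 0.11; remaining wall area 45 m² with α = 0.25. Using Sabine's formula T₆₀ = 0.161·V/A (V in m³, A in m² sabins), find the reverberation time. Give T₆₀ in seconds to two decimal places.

0.28 s

A = Σ Sᵢαᵢ = 36·0.33 + 36·0.74 + 16·0.11 + 45·0.25 = 51.53 m².
T₆₀ = 0.161·V/A = 0.161·90/51.53 = 0.281 s.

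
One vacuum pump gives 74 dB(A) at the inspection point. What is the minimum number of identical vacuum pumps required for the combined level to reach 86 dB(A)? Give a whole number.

The shortfall is 86 − 74 = 12.0 dB, and N units add 10·log₁₀ N, so need 10·log₁₀ N ≥ 12.0.
N ≥ 10^(12.0/10) = 15.849, so N = 16.

16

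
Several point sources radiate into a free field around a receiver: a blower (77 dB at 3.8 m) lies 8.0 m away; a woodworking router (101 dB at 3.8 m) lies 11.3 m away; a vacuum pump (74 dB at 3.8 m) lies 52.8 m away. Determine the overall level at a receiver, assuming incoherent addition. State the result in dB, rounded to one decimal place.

Apply inverse-square spreading to bring every level to the receiver, then sum 10^(L/10).
blower: 77 − 20·log₁₀(8.0/3.8) = 77 − 6.47 = 70.53 dB.
woodworking router: 101 − 20·log₁₀(11.3/3.8) = 101 − 9.47 = 91.53 dB.
vacuum pump: 74 − 20·log₁₀(52.8/3.8) = 74 − 22.86 = 51.14 dB.
Σ 10^(L/10) = 1.435e+09 → L_total = 10·log₁₀(1.435e+09) = 91.57 dB.

91.6 dB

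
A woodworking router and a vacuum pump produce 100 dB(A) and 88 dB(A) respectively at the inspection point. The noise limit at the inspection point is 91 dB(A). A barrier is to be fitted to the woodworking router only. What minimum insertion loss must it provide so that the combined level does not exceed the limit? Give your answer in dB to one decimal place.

12.0 dB

The untreated sources together contribute 10^(88/10) = 6.310e+08, i.e. 88.00 dB(A).
To meet 91 dB(A) overall, the treated woodworking router may contribute at most 10^(91/10) − 6.310e+08 = 6.280e+08, i.e. 87.98 dB(A).
So the woodworking router must be reduced from 100 to 87.98 dB(A): IL = 12.02 dB.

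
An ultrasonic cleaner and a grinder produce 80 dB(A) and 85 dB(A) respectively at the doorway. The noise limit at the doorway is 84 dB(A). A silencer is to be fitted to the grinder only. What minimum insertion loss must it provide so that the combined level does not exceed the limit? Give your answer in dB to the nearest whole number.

3 dB

Fixed contribution from the other source: Σ 10^(L/10) = 10^(80/10) = 1.000e+08 (80.00 dB(A)).
To meet 84 dB(A) overall, the treated grinder may contribute at most 10^(84/10) − 1.000e+08 = 1.512e+08, i.e. 81.80 dB(A).
Required insertion loss = 85 − 81.80 = 3.20 dB.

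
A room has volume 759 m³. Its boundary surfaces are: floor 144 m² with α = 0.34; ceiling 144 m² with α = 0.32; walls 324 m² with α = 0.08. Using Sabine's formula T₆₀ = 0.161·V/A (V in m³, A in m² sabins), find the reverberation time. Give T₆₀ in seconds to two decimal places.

1.01 s

Total absorption A = 144·0.34 + 144·0.32 + 324·0.08 = 120.96 m² sabins.
T₆₀ = 0.161·V/A = 0.161·759/120.96 = 1.010 s.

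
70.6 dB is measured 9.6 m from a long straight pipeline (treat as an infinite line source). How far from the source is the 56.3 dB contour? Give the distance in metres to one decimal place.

Line-source spreading drops the level by 10·log₁₀(r₂/r₁); inverting, r₂/r₁ = 10^(ΔL/10).
r₂ = 9.6·10^((70.6−56.3)/10) = 9.6·10^(14.3/10) = 258.39 m.

258.4 m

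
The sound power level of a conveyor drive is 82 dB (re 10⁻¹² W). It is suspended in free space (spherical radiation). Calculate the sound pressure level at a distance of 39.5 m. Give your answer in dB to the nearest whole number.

Free-field spherical radiation: L_p = L_w − 10·log₁₀(4π·r²), r = 39.5 m.
4π·r² = 1.961e+04 m², 10·log₁₀ of that is 42.924 dB.
L_p = 82 − 42.924 = 39.08 dB.

39 dB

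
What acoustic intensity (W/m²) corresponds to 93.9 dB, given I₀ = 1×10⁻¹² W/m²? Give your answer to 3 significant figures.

0.00245 W/m²

L = 10·log₁₀(I/I₀) ⇒ I = I₀·10^(L/10) = 10⁻¹² × 10^9.39.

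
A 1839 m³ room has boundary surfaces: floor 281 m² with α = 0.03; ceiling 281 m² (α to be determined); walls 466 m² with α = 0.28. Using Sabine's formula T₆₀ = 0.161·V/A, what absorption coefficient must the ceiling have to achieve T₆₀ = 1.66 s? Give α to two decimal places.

0.14

From T₆₀ = 0.161·V/A, the target T₆₀ = 1.66 s needs A = 0.161·1839/1.66 = 178.36 m².
Absorption from the other surfaces = 281·0.03 + 466·0.28 = 138.91 m², so the ceiling must supply 39.45 m² over 281 m².
α = 39.45/281 = 0.140.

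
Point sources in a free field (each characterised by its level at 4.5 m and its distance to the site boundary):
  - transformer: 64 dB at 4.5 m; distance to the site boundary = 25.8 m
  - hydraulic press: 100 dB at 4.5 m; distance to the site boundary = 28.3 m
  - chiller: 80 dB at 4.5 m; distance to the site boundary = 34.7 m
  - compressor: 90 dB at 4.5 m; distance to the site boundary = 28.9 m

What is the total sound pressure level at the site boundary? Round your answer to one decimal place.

Propagate each source to the receiver with L = L_ref − 20·log₁₀(r/r_ref), then add intensities.
transformer: 64 − 20·log₁₀(25.8/4.5) = 64 − 15.17 = 48.83 dB.
hydraulic press: 100 − 20·log₁₀(28.3/4.5) = 100 − 15.97 = 84.03 dB.
chiller: 80 − 20·log₁₀(34.7/4.5) = 80 − 17.74 = 62.26 dB.
compressor: 90 − 20·log₁₀(28.9/4.5) = 90 − 16.15 = 73.85 dB.
Σ 10^(L/10) = 2.788e+08 → L_total = 10·log₁₀(2.788e+08) = 84.45 dB.

84.5 dB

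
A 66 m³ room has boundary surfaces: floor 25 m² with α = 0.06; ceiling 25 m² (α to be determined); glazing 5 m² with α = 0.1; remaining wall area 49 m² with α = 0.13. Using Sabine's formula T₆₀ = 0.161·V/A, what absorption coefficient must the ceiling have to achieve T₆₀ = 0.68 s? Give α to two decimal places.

0.29

From T₆₀ = 0.161·V/A, the target T₆₀ = 0.68 s needs A = 0.161·66/0.68 = 15.63 m².
Absorption from the other surfaces = 25·0.06 + 5·0.1 + 49·0.13 = 8.37 m², so the ceiling must supply 7.26 m² over 25 m².
α = 7.26/25 = 0.290.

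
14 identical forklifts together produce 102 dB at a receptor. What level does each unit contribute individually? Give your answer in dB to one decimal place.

90.5 dB

Dividing the total intensity by 14 lowers the level by 10·log₁₀ 14 = 11.461 dB: L₁ = 102 − 11.461.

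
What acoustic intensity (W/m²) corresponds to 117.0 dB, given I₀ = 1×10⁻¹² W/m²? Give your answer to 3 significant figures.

I = I₀·10^(L/10) = 10⁻¹² × 10^(117.0/10) = 10^(-0.300).

0.501 W/m²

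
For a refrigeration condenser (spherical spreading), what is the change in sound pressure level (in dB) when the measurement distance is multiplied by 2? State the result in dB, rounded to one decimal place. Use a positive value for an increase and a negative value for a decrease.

-6.0 dB

Point-source spreading: ΔL = −20·log₁₀(r₂/r₁).
ΔL = −20·log₁₀(2) = -6.02 dB.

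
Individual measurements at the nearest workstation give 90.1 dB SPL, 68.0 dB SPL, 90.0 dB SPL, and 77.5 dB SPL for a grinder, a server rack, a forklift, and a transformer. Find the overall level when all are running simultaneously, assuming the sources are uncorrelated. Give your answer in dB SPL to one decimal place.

93.2 dB SPL

For uncorrelated sources the intensities add, so convert each level to linear form, sum, and take 10·log₁₀ of the total.
Σ 10^(L/10) = 10^(90.1/10) + 10^(68.0/10) + 10^(90.0/10) + 10^(77.5/10) = 2.086e+09.
L_total = 10·log₁₀(2.086e+09) = 93.19 dB SPL.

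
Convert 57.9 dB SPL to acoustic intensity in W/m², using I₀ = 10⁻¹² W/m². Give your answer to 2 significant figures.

I/I₀ = 10^(57.9/10) = 6.166e+05, so I = 6.166e+05 × 10⁻¹² W/m².

6.2e-07 W/m²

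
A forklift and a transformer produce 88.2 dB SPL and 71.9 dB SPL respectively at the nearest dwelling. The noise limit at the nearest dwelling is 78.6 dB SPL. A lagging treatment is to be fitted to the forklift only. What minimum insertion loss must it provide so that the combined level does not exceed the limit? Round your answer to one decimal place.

Fixed contribution from the other source: Σ 10^(L/10) = 10^(71.9/10) = 1.549e+07 (71.90 dB SPL).
The limit corresponds to 10^(78.6/10) = 7.244e+07; subtracting the fixed part leaves 5.696e+07 for the forklift, i.e. 77.56 dB SPL.
So the forklift must be reduced from 88.2 to 77.56 dB SPL: IL = 10.64 dB.

10.6 dB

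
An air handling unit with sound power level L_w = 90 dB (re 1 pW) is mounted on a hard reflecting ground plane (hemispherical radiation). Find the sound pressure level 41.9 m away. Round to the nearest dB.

50 dB

L_p = L_w − 10·log₁₀(2π·r²) with r = 41.9 m.
2π·r² = 1.103e+04 m², 10·log₁₀ of that is 40.426 dB.
L_p = 90 − 40.426 = 49.57 dB.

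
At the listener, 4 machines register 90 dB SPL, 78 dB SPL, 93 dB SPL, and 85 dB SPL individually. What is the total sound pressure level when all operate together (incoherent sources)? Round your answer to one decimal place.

For uncorrelated sources the intensities add, so convert each level to linear form, sum, and take 10·log₁₀ of the total.
Σ 10^(L/10) = 10^(90/10) + 10^(78/10) + 10^(93/10) + 10^(85/10) = 3.375e+09.
L_total = 10·log₁₀(3.375e+09) = 95.28 dB SPL.

95.3 dB SPL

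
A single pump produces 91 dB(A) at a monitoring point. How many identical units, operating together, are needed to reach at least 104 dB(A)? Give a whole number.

20

N identical sources give L₁ + 10·log₁₀ N, so require 10·log₁₀ N ≥ 104 − 91 = 13.0 dB.
N ≥ 10^(13.0/10) = 19.953, so N = 20.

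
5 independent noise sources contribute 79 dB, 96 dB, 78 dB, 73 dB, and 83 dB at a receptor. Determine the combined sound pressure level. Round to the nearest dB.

Incoherent sources combine by intensity addition: L_total = 10·log₁₀(Σ 10^(L_i/10)).
Σ 10^(L/10) = 10^(79/10) + 10^(96/10) + 10^(78/10) + 10^(73/10) + 10^(83/10) = 4.343e+09.
L_total = 10·log₁₀(4.343e+09) = 96.38 dB.

96 dB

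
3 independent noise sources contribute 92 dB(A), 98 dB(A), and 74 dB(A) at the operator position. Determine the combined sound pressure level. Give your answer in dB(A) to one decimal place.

For uncorrelated sources the intensities add, so convert each level to linear form, sum, and take 10·log₁₀ of the total.
Σ 10^(L/10) = 10^(92/10) + 10^(98/10) + 10^(74/10) = 7.920e+09.
L_total = 10·log₁₀(7.920e+09) = 98.99 dB(A).

99.0 dB(A)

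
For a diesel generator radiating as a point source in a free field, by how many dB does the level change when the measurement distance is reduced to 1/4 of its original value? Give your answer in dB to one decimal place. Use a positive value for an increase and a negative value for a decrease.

+12.0 dB

With spherical spreading the level changes by −20·log₁₀(r₂/r₁).
ΔL = −20·log₁₀(0.25) = +12.04 dB.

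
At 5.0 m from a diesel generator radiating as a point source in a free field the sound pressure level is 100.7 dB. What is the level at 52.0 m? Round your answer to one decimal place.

80.4 dB

Point-source attenuation: ΔL = 20·log₁₀(r₂/r₁) = 20·log₁₀(52.0/5.0) = 20.341 dB.
L₂ = 100.7 − 20·log₁₀(52.0/5.0) = 100.7 − 20.341 = 80.36 dB.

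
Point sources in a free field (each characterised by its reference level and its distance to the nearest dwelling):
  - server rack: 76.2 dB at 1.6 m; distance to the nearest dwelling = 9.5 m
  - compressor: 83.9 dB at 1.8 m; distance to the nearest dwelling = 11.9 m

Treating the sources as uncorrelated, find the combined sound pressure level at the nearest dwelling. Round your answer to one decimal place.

Propagate each source to the receiver with L = L_ref − 20·log₁₀(r/r_ref), then add intensities.
server rack: 76.2 − 20·log₁₀(9.5/1.6) = 76.2 − 15.47 = 60.73 dB.
compressor: 83.9 − 20·log₁₀(11.9/1.8) = 83.9 − 16.41 = 67.49 dB.
Σ 10^(L/10) = 6.799e+06 → L_total = 10·log₁₀(6.799e+06) = 68.32 dB.

68.3 dB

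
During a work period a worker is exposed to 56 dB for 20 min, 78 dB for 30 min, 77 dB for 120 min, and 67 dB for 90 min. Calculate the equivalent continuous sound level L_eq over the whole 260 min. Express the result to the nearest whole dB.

Weight each interval's intensity by its duration and average over T = 260 min:
Σ tᵢ·10^(Lᵢ/10) = 20·10^(56/10) + 30·10^(78/10) + 120·10^(77/10) + 90·10^(67/10) = 8.366e+09.
L_eq = 10·log₁₀(8.366e+09/260) = 75.08 dB.

75 dB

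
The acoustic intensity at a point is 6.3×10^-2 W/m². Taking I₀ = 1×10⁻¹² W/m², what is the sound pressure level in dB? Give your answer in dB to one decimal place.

108.0 dB

I/I₀ = 6.3×10^-2/10⁻¹² = 6.3×10^10, and L = 10·log₁₀(I/I₀).
L = 10·(0.7993 + 10) = 107.99 dB.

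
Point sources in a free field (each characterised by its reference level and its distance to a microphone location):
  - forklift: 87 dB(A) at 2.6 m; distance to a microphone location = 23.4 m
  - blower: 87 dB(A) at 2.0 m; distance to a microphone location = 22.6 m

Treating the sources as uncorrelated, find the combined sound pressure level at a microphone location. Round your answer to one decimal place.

70.0 dB(A)

First find each source's level at the receiver (point-source: −20·log₁₀(r/r_ref)), then combine on an intensity basis.
forklift: 87 − 20·log₁₀(23.4/2.6) = 87 − 19.08 = 67.92 dB(A).
blower: 87 − 20·log₁₀(22.6/2.0) = 87 − 21.06 = 65.94 dB(A).
Σ 10^(L/10) = 1.011e+07 → L_total = 10·log₁₀(1.011e+07) = 70.05 dB(A).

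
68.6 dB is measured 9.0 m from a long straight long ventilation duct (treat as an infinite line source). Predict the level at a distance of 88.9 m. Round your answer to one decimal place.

58.7 dB

Cylindrical spreading from a line source gives a 10·log₁₀(r₂/r₁) drop.
L₂ = 68.6 − 10·log₁₀(88.9/9.0) = 68.6 − 9.947 = 58.65 dB.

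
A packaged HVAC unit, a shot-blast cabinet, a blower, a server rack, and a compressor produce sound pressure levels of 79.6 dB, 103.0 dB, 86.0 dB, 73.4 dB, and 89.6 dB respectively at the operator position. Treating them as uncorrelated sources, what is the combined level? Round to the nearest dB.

103 dB

Incoherent sources combine by intensity addition: L_total = 10·log₁₀(Σ 10^(L_i/10)).
Σ 10^(L/10) = 10^(79.6/10) + 10^(103.0/10) + 10^(86.0/10) + 10^(73.4/10) + 10^(89.6/10) = 2.138e+10.
L_total = 10·log₁₀(2.138e+10) = 103.30 dB.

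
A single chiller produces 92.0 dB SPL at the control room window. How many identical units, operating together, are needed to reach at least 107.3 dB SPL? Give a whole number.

Need L₁ + 10·log₁₀ N ≥ 107.3, i.e. log₁₀ N ≥ 1.53.
N ≥ 10^(15.3/10) = 33.884, so N = 34.

34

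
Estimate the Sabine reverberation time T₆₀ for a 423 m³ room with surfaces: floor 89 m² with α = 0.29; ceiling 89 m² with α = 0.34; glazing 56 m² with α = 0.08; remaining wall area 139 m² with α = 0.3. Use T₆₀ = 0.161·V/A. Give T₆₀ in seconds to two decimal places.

0.67 s

A = Σ Sᵢαᵢ = 89·0.29 + 89·0.34 + 56·0.08 + 139·0.3 = 102.25 m².
T₆₀ = 0.161·V/A = 0.161·423/102.25 = 0.666 s.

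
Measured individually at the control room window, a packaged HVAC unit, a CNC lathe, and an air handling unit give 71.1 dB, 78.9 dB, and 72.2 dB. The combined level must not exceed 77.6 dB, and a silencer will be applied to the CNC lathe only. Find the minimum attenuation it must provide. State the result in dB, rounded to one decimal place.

Fixed contribution from the other sources: Σ 10^(L/10) = 10^(71.1/10) + 10^(72.2/10) = 2.948e+07 (74.70 dB).
To meet 77.6 dB overall, the treated CNC lathe may contribute at most 10^(77.6/10) − 2.948e+07 = 2.807e+07, i.e. 74.48 dB.
So the CNC lathe must be reduced from 78.9 to 74.48 dB: IL = 4.42 dB.

4.4 dB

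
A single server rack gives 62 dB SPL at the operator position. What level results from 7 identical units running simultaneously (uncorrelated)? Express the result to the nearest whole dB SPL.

70 dB SPL

With 7 equal, uncorrelated contributions the intensity is 7× that of one unit, giving a rise of 10·log₁₀ 7.
L_total = 62 + 10·log₁₀(7) = 62 + 8.451 = 70.45 dB SPL.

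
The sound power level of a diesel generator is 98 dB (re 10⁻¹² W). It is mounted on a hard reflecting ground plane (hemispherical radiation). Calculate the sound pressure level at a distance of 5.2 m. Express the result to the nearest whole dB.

Free-field hemispherical radiation: L_p = L_w − 10·log₁₀(2π·r²), r = 5.2 m.
2π·r² = 169.9 m², 10·log₁₀ of that is 22.302 dB.
L_p = 98 − 22.302 = 75.70 dB.

76 dB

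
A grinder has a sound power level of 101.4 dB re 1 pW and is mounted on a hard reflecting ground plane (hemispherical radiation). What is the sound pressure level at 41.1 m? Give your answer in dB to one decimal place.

61.1 dB

Free-field hemispherical radiation: L_p = L_w − 10·log₁₀(2π·r²), r = 41.1 m.
2π·r² = 1.061e+04 m², 10·log₁₀ of that is 40.259 dB.
L_p = 101.4 − 40.259 = 61.14 dB.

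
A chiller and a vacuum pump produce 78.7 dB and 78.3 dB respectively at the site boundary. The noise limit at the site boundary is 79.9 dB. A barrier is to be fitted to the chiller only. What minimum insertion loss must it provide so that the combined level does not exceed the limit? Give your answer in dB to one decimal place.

3.9 dB

Fixed contribution from the other source: Σ 10^(L/10) = 10^(78.3/10) = 6.761e+07 (78.30 dB).
The limit corresponds to 10^(79.9/10) = 9.772e+07; subtracting the fixed part leaves 3.012e+07 for the chiller, i.e. 74.79 dB.
So the chiller must be reduced from 78.7 to 74.79 dB: IL = 3.91 dB.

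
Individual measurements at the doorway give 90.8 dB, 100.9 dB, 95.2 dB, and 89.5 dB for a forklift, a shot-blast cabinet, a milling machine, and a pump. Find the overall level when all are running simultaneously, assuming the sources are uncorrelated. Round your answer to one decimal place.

Incoherent sources combine by intensity addition: L_total = 10·log₁₀(Σ 10^(L_i/10)).
Σ 10^(L/10) = 10^(90.8/10) + 10^(100.9/10) + 10^(95.2/10) + 10^(89.5/10) = 1.771e+10.
L_total = 10·log₁₀(1.771e+10) = 102.48 dB.

102.5 dB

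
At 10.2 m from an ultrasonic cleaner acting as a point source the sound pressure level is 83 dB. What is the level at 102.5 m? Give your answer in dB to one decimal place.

Spherical spreading from a point source gives a 20·log₁₀(r₂/r₁) drop.
L₂ = 83 − 20·log₁₀(102.5/10.2) = 83 − 20.042 = 62.96 dB.

63.0 dB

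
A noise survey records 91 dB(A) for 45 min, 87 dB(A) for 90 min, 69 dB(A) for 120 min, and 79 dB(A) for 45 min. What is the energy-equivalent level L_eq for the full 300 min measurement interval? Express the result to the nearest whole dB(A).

L_eq = 10·log₁₀[(1/T)·Σ tᵢ·10^(Lᵢ/10)] with T = 300 min.
Σ tᵢ·10^(Lᵢ/10) = 45·10^(91/10) + 90·10^(87/10) + 120·10^(69/10) + 45·10^(79/10) = 1.063e+11.
L_eq = 10·log₁₀(1.063e+11/300) = 85.49 dB(A).

85 dB(A)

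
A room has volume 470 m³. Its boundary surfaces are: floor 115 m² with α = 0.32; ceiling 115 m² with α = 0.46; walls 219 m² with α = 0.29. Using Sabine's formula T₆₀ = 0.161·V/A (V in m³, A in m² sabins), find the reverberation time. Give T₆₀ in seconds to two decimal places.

0.49 s

Total absorption A = 115·0.32 + 115·0.46 + 219·0.29 = 153.21 m² sabins.
T₆₀ = 0.161 × 470 / 153.21 = 0.494 s.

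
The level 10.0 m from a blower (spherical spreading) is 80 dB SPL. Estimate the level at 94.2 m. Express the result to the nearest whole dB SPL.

Point-source attenuation: ΔL = 20·log₁₀(r₂/r₁) = 20·log₁₀(94.2/10.0) = 19.481 dB.
L₂ = 80 − 20·log₁₀(94.2/10.0) = 80 − 19.481 = 60.52 dB SPL.

61 dB SPL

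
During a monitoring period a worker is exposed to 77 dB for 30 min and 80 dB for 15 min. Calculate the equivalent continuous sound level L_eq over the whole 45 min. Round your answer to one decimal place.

78.2 dB

The energy average is taken in the linear domain: L_eq = 10·log₁₀[(Σ tᵢ·10^(Lᵢ/10))/T], T = 45 min.
Σ tᵢ·10^(Lᵢ/10) = 30·10^(77/10) + 15·10^(80/10) = 3.004e+09.
L_eq = 10·log₁₀(3.004e+09/45) = 78.24 dB.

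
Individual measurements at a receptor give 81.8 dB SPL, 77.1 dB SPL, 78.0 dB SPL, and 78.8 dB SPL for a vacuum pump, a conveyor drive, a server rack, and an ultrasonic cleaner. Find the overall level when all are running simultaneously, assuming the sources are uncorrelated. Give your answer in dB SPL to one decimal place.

Incoherent sources combine by intensity addition: L_total = 10·log₁₀(Σ 10^(L_i/10)).
Σ 10^(L/10) = 10^(81.8/10) + 10^(77.1/10) + 10^(78.0/10) + 10^(78.8/10) = 3.416e+08.
L_total = 10·log₁₀(3.416e+08) = 85.34 dB SPL.

85.3 dB SPL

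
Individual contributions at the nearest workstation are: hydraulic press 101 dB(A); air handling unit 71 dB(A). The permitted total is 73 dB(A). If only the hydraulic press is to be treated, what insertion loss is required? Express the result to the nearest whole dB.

32 dB

Everything except the hydraulic press sums to 10^(71/10) = 1.259e+07 in linear terms, 71.00 dB(A).
To meet 73 dB(A) overall, the treated hydraulic press may contribute at most 10^(73/10) − 1.259e+07 = 7.363e+06, i.e. 68.67 dB(A).
Required insertion loss = 101 − 68.67 = 32.33 dB.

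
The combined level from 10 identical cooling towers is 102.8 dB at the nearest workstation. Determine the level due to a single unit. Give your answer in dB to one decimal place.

92.8 dB

For N identical incoherent sources L_total = L₁ + 10·log₁₀ N, so L₁ = 102.8 − 10·log₁₀(10) = 102.8 − 10.000.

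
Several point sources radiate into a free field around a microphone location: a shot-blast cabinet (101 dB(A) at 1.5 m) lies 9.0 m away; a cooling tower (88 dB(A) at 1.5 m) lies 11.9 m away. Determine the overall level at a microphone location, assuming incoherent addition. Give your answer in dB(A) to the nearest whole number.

86 dB(A)

Apply inverse-square spreading to bring every level to the receiver, then sum 10^(L/10).
shot-blast cabinet: 101 − 20·log₁₀(9.0/1.5) = 101 − 15.56 = 85.44 dB(A).
cooling tower: 88 − 20·log₁₀(11.9/1.5) = 88 − 17.99 = 70.01 dB(A).
Σ 10^(L/10) = 3.597e+08 → L_total = 10·log₁₀(3.597e+08) = 85.56 dB(A).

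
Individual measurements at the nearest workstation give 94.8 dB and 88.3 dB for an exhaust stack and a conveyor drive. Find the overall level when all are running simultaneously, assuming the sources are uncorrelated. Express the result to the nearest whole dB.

96 dB

Incoherent sources combine by intensity addition: L_total = 10·log₁₀(Σ 10^(L_i/10)).
Σ 10^(L/10) = 10^(94.8/10) + 10^(88.3/10) = 3.696e+09.
L_total = 10·log₁₀(3.696e+09) = 95.68 dB.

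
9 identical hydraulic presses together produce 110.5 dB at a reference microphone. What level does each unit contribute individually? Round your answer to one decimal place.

101.0 dB

Dividing the total intensity by 9 lowers the level by 10·log₁₀ 9 = 9.542 dB: L₁ = 110.5 − 9.542.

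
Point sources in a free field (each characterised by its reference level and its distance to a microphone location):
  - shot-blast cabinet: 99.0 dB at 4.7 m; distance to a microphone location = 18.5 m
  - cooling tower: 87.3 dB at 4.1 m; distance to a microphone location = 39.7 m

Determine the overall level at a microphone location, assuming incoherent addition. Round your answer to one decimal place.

Propagate each source to the receiver with L = L_ref − 20·log₁₀(r/r_ref), then add intensities.
shot-blast cabinet: 99.0 − 20·log₁₀(18.5/4.7) = 99.0 − 11.90 = 87.10 dB.
cooling tower: 87.3 − 20·log₁₀(39.7/4.1) = 87.3 − 19.72 = 67.58 dB.
Σ 10^(L/10) = 5.184e+08 → L_total = 10·log₁₀(5.184e+08) = 87.15 dB.

87.1 dB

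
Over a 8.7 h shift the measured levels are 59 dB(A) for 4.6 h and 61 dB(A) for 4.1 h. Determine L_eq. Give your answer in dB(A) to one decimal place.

L_eq = 10·log₁₀[(1/T)·Σ tᵢ·10^(Lᵢ/10)] with T = 8.7 h.
Σ tᵢ·10^(Lᵢ/10) = 4.6·10^(59/10) + 4.1·10^(61/10) = 8.816e+06.
L_eq = 10·log₁₀(8.816e+06/8.7) = 60.06 dB(A).

60.1 dB(A)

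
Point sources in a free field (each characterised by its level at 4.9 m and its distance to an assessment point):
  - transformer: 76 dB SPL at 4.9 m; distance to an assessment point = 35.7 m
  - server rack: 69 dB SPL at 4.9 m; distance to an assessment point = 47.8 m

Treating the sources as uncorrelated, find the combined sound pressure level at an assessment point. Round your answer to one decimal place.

Propagate each source to the receiver with L = L_ref − 20·log₁₀(r/r_ref), then add intensities.
transformer: 76 − 20·log₁₀(35.7/4.9) = 76 − 17.25 = 58.75 dB SPL.
server rack: 69 − 20·log₁₀(47.8/4.9) = 69 − 19.78 = 49.22 dB SPL.
Σ 10^(L/10) = 8.335e+05 → L_total = 10·log₁₀(8.335e+05) = 59.21 dB SPL.

59.2 dB SPL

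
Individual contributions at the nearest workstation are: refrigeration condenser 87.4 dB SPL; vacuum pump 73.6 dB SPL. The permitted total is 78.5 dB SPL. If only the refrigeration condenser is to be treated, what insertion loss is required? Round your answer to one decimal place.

10.6 dB

The untreated sources together contribute 10^(73.6/10) = 2.291e+07, i.e. 73.60 dB SPL.
The limit corresponds to 10^(78.5/10) = 7.079e+07; subtracting the fixed part leaves 4.789e+07 for the refrigeration condenser, i.e. 76.80 dB SPL.
So the refrigeration condenser must be reduced from 87.4 to 76.80 dB SPL: IL = 10.60 dB.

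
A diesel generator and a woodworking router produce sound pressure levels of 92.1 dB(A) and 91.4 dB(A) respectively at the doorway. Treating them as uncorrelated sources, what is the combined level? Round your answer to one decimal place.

94.8 dB(A)

For uncorrelated sources the intensities add, so convert each level to linear form, sum, and take 10·log₁₀ of the total.
Σ 10^(L/10) = 10^(92.1/10) + 10^(91.4/10) = 3.002e+09.
L_total = 10·log₁₀(3.002e+09) = 94.77 dB(A).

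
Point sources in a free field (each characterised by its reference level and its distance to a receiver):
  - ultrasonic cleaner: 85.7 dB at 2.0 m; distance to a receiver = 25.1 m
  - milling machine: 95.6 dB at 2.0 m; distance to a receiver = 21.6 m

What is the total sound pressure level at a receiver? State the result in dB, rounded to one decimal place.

First find each source's level at the receiver (point-source: −20·log₁₀(r/r_ref)), then combine on an intensity basis.
ultrasonic cleaner: 85.7 − 20·log₁₀(25.1/2.0) = 85.7 − 21.97 = 63.73 dB.
milling machine: 95.6 − 20·log₁₀(21.6/2.0) = 95.6 − 20.67 = 74.93 dB.
Σ 10^(L/10) = 3.349e+07 → L_total = 10·log₁₀(3.349e+07) = 75.25 dB.

75.2 dB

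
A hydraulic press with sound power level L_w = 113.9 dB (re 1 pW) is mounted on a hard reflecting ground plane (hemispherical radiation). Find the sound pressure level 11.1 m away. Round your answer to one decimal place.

Free-field hemispherical radiation: L_p = L_w − 10·log₁₀(2π·r²), r = 11.1 m.
2π·r² = 774.2 m², 10·log₁₀ of that is 28.888 dB.
L_p = 113.9 − 28.888 = 85.01 dB.

85.0 dB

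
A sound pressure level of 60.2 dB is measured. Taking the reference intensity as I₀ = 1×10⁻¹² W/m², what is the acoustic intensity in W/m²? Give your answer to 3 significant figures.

I = I₀·10^(L/10) = 10⁻¹² × 10^(60.2/10) = 10^(-5.980).

1.05e-06 W/m²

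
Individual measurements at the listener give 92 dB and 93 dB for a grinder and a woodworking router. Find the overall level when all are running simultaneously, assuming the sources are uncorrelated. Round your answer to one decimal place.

95.5 dB

Incoherent sources combine by intensity addition: L_total = 10·log₁₀(Σ 10^(L_i/10)).
Σ 10^(L/10) = 10^(92/10) + 10^(93/10) = 3.580e+09.
L_total = 10·log₁₀(3.580e+09) = 95.54 dB.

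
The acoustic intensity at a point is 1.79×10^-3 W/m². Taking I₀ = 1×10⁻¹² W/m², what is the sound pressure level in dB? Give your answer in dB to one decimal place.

Dividing by I₀ shifts the exponent by 12: I/I₀ = 1.79×10^9.
L = 10·(0.2529 + 9) = 92.53 dB.

92.5 dB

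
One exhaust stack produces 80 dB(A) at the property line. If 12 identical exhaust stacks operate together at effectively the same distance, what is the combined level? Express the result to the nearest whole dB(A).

N identical incoherent sources raise the level by 10·log₁₀ N.
L_total = 80 + 10·log₁₀(12) = 80 + 10.792 = 90.79 dB(A).

91 dB(A)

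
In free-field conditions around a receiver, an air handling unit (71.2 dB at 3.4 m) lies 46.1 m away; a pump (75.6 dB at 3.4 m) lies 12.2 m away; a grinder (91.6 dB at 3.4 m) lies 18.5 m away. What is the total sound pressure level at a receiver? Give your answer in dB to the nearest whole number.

First find each source's level at the receiver (point-source: −20·log₁₀(r/r_ref)), then combine on an intensity basis.
air handling unit: 71.2 − 20·log₁₀(46.1/3.4) = 71.2 − 22.64 = 48.56 dB.
pump: 75.6 − 20·log₁₀(12.2/3.4) = 75.6 − 11.10 = 64.50 dB.
grinder: 91.6 − 20·log₁₀(18.5/3.4) = 91.6 − 14.71 = 76.89 dB.
Σ 10^(L/10) = 5.171e+07 → L_total = 10·log₁₀(5.171e+07) = 77.14 dB.

77 dB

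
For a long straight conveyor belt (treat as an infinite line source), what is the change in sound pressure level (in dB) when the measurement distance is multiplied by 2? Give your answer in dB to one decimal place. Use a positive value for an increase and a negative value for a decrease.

With cylindrical spreading the level changes by −10·log₁₀(r₂/r₁).
ΔL = −10·log₁₀(2) = -3.01 dB.

-3.0 dB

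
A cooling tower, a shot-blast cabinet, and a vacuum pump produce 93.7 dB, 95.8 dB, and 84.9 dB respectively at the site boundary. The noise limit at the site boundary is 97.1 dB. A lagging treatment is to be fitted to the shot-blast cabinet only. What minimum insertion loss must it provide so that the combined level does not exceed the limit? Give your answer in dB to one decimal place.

1.9 dB

Fixed contribution from the other sources: Σ 10^(L/10) = 10^(93.7/10) + 10^(84.9/10) = 2.653e+09 (94.24 dB).
The limit corresponds to 10^(97.1/10) = 5.129e+09; subtracting the fixed part leaves 2.475e+09 for the shot-blast cabinet, i.e. 93.94 dB.
So the shot-blast cabinet must be reduced from 95.8 to 93.94 dB: IL = 1.86 dB.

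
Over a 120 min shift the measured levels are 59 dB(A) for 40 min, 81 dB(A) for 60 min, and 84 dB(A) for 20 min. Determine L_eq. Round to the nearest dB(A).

The energy average is taken in the linear domain: L_eq = 10·log₁₀[(Σ tᵢ·10^(Lᵢ/10))/T], T = 120 min.
Σ tᵢ·10^(Lᵢ/10) = 40·10^(59/10) + 60·10^(81/10) + 20·10^(84/10) = 1.261e+10.
L_eq = 10·log₁₀(1.261e+10/120) = 80.22 dB(A).

80 dB(A)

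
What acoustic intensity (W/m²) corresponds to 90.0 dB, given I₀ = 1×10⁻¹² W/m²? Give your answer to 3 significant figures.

I = I₀·10^(L/10) = 10⁻¹² × 10^(90.0/10) = 10^(-3.000).

0.00100 W/m²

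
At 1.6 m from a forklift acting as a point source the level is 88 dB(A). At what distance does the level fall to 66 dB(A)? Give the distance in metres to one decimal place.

Point-source spreading drops the level by 20·log₁₀(r₂/r₁); inverting, r₂/r₁ = 10^(ΔL/20).
r₂ = 1.6·10^((88−66)/20) = 1.6·10^(22.0/20) = 20.14 m.

20.1 m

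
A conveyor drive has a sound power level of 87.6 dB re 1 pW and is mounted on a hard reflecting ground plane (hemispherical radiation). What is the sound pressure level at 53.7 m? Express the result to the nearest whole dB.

The power spreads over a hemisphere of area 2π·r², so L_p = L_w − 10·log₁₀(2π·r²).
2π·r² = 1.812e+04 m², 10·log₁₀ of that is 42.581 dB.
L_p = 87.6 − 42.581 = 45.02 dB.

45 dB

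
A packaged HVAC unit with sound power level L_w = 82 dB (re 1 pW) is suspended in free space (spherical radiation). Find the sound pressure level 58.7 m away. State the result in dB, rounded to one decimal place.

The power spreads over a sphere of area 4π·r², so L_p = L_w − 10·log₁₀(4π·r²).
4π·r² = 4.33e+04 m², 10·log₁₀ of that is 46.365 dB.
L_p = 82 − 46.365 = 35.64 dB.

35.6 dB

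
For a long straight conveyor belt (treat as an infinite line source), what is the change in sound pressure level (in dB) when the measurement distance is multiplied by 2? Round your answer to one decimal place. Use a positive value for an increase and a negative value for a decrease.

Line-source spreading: ΔL = −10·log₁₀(r₂/r₁).
ΔL = −10·log₁₀(2) = -3.01 dB.

-3.0 dB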